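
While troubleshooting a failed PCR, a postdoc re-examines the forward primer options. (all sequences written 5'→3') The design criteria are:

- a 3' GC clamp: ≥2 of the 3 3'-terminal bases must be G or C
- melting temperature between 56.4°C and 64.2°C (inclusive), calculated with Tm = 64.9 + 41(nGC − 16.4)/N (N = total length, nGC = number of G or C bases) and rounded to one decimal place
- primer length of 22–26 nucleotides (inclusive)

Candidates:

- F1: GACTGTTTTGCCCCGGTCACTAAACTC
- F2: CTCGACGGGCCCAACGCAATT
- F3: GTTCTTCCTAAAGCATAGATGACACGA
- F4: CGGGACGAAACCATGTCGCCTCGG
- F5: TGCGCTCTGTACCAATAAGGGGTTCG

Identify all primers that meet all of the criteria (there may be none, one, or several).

F4 and F5.

F1 (27 nt, A=5 T=8 G=5 C=9): 3' end CTC has 2 G/C ✓; Tm = 64.9 + 41·(14 − 16.4)/27 = 61.3°C ✓; length 27, outside 22–26 ✗ — fails.
F2 (21 nt, A=5 T=3 G=5 C=8): 3' end ATT has 0 G/C, need ≥2 ✗; Tm = 64.9 + 41·(13 − 16.4)/21 = 58.3°C ✓; length 21, outside 22–26 ✗ — fails.
F3 (27 nt, A=9 T=7 G=5 C=6): 3' end CGA has 2 G/C ✓; Tm = 64.9 + 41·(11 − 16.4)/27 = 56.7°C ✓; length 27, outside 22–26 ✗ — fails.
F4 (24 nt, A=5 T=3 G=8 C=8): 3' end CGG has 3 G/C ✓; Tm = 64.9 + 41·(16 − 16.4)/24 = 64.2°C ✓; length 24 ✓ — passes.
F5 (26 nt, A=5 T=7 G=8 C=6): 3' end TCG has 2 G/C ✓; Tm = 64.9 + 41·(14 − 16.4)/26 = 61.1°C ✓; length 26 ✓ — passes.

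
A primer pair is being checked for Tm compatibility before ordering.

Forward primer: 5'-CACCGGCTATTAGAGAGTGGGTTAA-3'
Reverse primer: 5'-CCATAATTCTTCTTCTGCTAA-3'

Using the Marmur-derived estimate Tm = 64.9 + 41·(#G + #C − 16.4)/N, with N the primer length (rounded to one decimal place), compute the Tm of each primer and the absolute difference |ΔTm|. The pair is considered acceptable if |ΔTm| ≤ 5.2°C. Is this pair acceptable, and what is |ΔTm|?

Forward: G+C = 12, N = 25 → Tm = 64.9 + 41·(12 − 16.4)/25 = 57.7°C.
Reverse: G+C = 7, N = 21 → Tm = 64.9 + 41·(7 − 16.4)/21 = 46.5°C.
|ΔTm| = |57.7 − 46.5| = 11.2°C, > 5.2°C.

|ΔTm| = 11.2°C; the pair is not acceptable.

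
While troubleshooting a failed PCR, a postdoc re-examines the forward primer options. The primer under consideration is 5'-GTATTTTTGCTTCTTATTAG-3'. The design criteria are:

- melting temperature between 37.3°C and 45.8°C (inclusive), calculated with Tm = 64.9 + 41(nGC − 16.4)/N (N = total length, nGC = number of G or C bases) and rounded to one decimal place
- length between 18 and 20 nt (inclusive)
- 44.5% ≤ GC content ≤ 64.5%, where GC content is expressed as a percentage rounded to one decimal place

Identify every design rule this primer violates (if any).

Base counts: A=3, T=12, G=3, C=2 (length 20).
Tm: Tm = 64.9 + 41·(5 − 16.4)/20 = 41.5°C ✓
length: length 20 ✓
GC content: GC 5/20 = 25.0%, outside 44.5–64.5% ✗

Fails: GC content.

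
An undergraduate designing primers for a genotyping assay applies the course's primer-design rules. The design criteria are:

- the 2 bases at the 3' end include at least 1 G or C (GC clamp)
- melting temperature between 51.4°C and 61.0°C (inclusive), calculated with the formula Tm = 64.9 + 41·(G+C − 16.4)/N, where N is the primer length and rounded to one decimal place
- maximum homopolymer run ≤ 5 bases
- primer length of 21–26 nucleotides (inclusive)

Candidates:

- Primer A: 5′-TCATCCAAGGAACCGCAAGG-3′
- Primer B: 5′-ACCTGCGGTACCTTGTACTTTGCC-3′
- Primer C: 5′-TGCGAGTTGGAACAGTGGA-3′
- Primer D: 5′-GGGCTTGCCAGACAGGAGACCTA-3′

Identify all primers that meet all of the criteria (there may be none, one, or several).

Primer A (20 nt, A=7 T=2 G=5 C=6): 3' end GG has 2 G/C ✓; Tm = 64.9 + 41·(11 − 16.4)/20 = 53.8°C ✓; longest run = 2 ✓; length 20, outside 21–26 ✗ — fails.
Primer B (24 nt, A=3 T=8 G=5 C=8): 3' end CC has 2 G/C ✓; Tm = 64.9 + 41·(13 − 16.4)/24 = 59.1°C ✓; longest run = 3 ✓; length 24 ✓ — passes.
Primer C (19 nt, A=5 T=4 G=8 C=2): 3' end GA has 1 G/C ✓; Tm = 64.9 + 41·(10 − 16.4)/19 = 51.1°C, outside 51.4–61.0°C ✗; longest run = 2 ✓; length 19, outside 21–26 ✗ — fails.
Primer D (23 nt, A=6 T=3 G=8 C=6): 3' end TA has 0 G/C, need ≥1 ✗; Tm = 64.9 + 41·(14 − 16.4)/23 = 60.6°C ✓; longest run = 3 ✓; length 23 ✓ — fails.

Primer B only.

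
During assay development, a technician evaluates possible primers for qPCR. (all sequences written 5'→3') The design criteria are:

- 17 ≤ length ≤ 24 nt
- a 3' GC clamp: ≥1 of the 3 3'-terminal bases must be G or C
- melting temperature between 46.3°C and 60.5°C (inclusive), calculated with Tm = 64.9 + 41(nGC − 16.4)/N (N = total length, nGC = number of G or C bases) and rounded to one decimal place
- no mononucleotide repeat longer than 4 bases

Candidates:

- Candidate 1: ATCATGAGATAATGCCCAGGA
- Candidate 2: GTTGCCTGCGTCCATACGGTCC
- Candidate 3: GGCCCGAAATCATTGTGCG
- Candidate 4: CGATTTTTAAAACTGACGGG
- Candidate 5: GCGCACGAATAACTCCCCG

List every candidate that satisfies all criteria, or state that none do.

Candidate 1, Candidate 2, Candidate 3 and Candidate 5.

Candidate 1 (21 nt, A=8 T=4 G=5 C=4): length 21 ✓; 3' end GGA has 2 G/C ✓; Tm = 64.9 + 41·(9 − 16.4)/21 = 50.5°C ✓; longest run = 3 ✓ — passes.
Candidate 2 (22 nt, A=2 T=6 G=6 C=8): length 22 ✓; 3' end TCC has 2 G/C ✓; Tm = 64.9 + 41·(14 − 16.4)/22 = 60.4°C ✓; longest run = 2 ✓ — passes.
Candidate 3 (19 nt, A=4 T=4 G=6 C=5): length 19 ✓; 3' end GCG has 3 G/C ✓; Tm = 64.9 + 41·(11 − 16.4)/19 = 53.2°C ✓; longest run = 3 ✓ — passes.
Candidate 4 (20 nt, A=6 T=6 G=5 C=3): length 20 ✓; 3' end GGG has 3 G/C ✓; Tm = 64.9 + 41·(8 − 16.4)/20 = 47.7°C ✓; longest run = 5, exceeds 4 ✗ — fails.
Candidate 5 (19 nt, A=5 T=2 G=4 C=8): length 19 ✓; 3' end CCG has 3 G/C ✓; Tm = 64.9 + 41·(12 − 16.4)/19 = 55.4°C ✓; longest run = 4 ✓ — passes.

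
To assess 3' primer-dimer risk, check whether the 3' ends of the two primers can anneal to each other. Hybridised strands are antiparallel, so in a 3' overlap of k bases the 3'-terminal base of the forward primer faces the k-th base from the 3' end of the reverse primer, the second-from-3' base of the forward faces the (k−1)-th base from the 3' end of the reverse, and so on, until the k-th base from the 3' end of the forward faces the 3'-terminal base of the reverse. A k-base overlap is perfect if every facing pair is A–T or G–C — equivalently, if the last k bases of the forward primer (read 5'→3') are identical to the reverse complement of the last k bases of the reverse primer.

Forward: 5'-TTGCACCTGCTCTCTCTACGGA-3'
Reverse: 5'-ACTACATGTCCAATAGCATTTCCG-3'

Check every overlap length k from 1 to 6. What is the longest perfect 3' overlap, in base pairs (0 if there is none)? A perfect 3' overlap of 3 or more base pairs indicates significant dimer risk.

Longest perfect overlap: 4 complementary base pairs; significant dimer risk (threshold 3).

Last 6 bases (5'→3') — forward …TACGGA, reverse …TTTCCG.
Reverse complement of the reverse primer's last 6 bases: CGGAAA; its first k bases are the reverse complement of the reverse primer's last k bases, so a perfect k-base overlap needs the forward primer's last k bases to equal them.
Comparing (forward last k vs required): k=1: A vs C ✗; k=2: GA vs CG ✗; k=3: GGA vs CGG ✗; k=4: CGGA vs CGGA ✓; k=5: ACGGA vs CGGAA ✗; k=6: TACGGA vs CGGAAA ✗.
Only k = 4 is perfect, so the longest perfect 3' overlap is 4.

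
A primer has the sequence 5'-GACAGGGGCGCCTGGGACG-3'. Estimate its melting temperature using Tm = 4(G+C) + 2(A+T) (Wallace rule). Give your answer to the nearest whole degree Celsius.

68°C

Base counts: A=3, T=1, G=10, C=5 (length 19).
Tm = 2·(3+1) + 4·(10+5) = 2·4 + 4·15 = 8 + 60 = 68°C.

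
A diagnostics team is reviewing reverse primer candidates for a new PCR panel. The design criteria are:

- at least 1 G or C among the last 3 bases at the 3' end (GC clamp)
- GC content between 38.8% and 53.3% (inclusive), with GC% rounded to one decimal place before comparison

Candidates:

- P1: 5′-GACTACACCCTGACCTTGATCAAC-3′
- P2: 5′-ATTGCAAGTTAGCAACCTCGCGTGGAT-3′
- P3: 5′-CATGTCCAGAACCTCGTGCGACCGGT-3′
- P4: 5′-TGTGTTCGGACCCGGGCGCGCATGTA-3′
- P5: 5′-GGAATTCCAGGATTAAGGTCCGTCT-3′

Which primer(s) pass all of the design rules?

P1 (24 nt, A=7 T=5 G=3 C=9): 3' end AAC has 1 G/C ✓; GC 12/24 = 50.0% ✓ — passes.
P2 (27 nt, A=7 T=7 G=7 C=6): 3' end GAT has 1 G/C ✓; GC 13/27 = 48.1% ✓ — passes.
P3 (26 nt, A=5 T=5 G=7 C=9): 3' end GGT has 2 G/C ✓; GC 16/26 = 61.5%, outside 38.8–53.3% ✗ — fails.
P4 (26 nt, A=3 T=6 G=10 C=7): 3' end GTA has 1 G/C ✓; GC 17/26 = 65.4%, outside 38.8–53.3% ✗ — fails.
P5 (25 nt, A=6 T=7 G=7 C=5): 3' end TCT has 1 G/C ✓; GC 12/25 = 48.0% ✓ — passes.

P1, P2 and P5.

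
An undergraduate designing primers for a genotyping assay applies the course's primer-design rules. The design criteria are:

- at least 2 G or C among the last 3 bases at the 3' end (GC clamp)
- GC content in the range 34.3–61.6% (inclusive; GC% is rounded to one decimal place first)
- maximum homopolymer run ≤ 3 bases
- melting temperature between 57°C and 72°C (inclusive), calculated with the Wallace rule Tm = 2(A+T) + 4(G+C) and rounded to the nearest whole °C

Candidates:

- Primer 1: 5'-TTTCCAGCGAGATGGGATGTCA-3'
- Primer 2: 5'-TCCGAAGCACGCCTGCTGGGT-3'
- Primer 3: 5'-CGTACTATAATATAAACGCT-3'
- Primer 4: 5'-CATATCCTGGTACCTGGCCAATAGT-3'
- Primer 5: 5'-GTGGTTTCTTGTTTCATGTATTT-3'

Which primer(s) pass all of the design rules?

Primer 1 (22 nt, A=5 T=6 G=7 C=4): 3' end TCA has 1 G/C, need ≥2 ✗; GC 11/22 = 50.0% ✓; longest run = 3 ✓; Tm = 2·11 + 4·11 = 66°C ✓ — fails.
Primer 2 (21 nt, A=3 T=4 G=7 C=7): 3' end GGT has 2 G/C ✓; GC 14/21 = 66.7%, outside 34.3–61.6% ✗; longest run = 3 ✓; Tm = 2·7 + 4·14 = 70°C ✓ — fails.
Primer 3 (20 nt, A=8 T=6 G=2 C=4): 3' end GCT has 2 G/C ✓; GC 6/20 = 30.0%, outside 34.3–61.6% ✗; longest run = 3 ✓; Tm = 2·14 + 4·6 = 52°C, outside 57–72°C ✗ — fails.
Primer 4 (25 nt, A=6 T=7 G=5 C=7): 3' end AGT has 1 G/C, need ≥2 ✗; GC 12/25 = 48.0% ✓; longest run = 2 ✓; Tm = 2·13 + 4·12 = 74°C, outside 57–72°C ✗ — fails.
Primer 5 (23 nt, A=2 T=14 G=5 C=2): 3' end TTT has 0 G/C, need ≥2 ✗; GC 7/23 = 30.4%, outside 34.3–61.6% ✗; longest run = 3 ✓; Tm = 2·16 + 4·7 = 60°C ✓ — fails.

None of the candidates satisfy all criteria.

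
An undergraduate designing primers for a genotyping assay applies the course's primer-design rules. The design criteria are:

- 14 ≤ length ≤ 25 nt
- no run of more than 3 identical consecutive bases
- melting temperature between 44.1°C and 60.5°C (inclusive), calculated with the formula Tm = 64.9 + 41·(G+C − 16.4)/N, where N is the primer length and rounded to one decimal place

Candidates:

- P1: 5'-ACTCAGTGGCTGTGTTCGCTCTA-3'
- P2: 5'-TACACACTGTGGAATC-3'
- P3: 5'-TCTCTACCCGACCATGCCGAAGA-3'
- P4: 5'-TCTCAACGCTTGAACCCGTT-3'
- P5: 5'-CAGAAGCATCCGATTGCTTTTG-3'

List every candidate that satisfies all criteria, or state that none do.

P1, P3 and P4.

P1 (23 nt, A=3 T=8 G=6 C=6): length 23 ✓; longest run = 2 ✓; Tm = 64.9 + 41·(12 − 16.4)/23 = 57.1°C ✓ — passes.
P2 (16 nt, A=5 T=4 G=3 C=4): length 16 ✓; longest run = 2 ✓; Tm = 64.9 + 41·(7 − 16.4)/16 = 40.8°C, outside 44.1–60.5°C ✗ — fails.
P3 (23 nt, A=6 T=4 G=4 C=9): length 23 ✓; longest run = 3 ✓; Tm = 64.9 + 41·(13 − 16.4)/23 = 58.8°C ✓ — passes.
P4 (20 nt, A=4 T=6 G=3 C=7): length 20 ✓; longest run = 3 ✓; Tm = 64.9 + 41·(10 − 16.4)/20 = 51.8°C ✓ — passes.
P5 (22 nt, A=5 T=7 G=5 C=5): length 22 ✓; longest run = 4, exceeds 3 ✗; Tm = 64.9 + 41·(10 − 16.4)/22 = 53.0°C ✓ — fails.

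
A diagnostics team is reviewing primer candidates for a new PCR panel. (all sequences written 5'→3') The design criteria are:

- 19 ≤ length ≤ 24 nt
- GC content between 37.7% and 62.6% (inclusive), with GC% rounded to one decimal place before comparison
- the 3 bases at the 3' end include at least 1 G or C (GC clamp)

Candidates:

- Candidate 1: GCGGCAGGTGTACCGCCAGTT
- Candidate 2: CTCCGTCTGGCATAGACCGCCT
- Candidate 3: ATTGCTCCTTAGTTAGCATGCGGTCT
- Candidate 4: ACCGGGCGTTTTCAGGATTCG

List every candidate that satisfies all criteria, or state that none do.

Candidate 1 (21 nt, A=3 T=4 G=8 C=6): length 21 ✓; GC 14/21 = 66.7%, outside 37.7–62.6% ✗; 3' end GTT has 1 G/C ✓ — fails.
Candidate 2 (22 nt, A=3 T=5 G=5 C=9): length 22 ✓; GC 14/22 = 63.6%, outside 37.7–62.6% ✗; 3' end CCT has 2 G/C ✓ — fails.
Candidate 3 (26 nt, A=4 T=10 G=6 C=6): length 26, outside 19–24 ✗; GC 12/26 = 46.2% ✓; 3' end TCT has 1 G/C ✓ — fails.
Candidate 4 (21 nt, A=3 T=6 G=7 C=5): length 21 ✓; GC 12/21 = 57.1% ✓; 3' end TCG has 2 G/C ✓ — passes.

Candidate 4 only.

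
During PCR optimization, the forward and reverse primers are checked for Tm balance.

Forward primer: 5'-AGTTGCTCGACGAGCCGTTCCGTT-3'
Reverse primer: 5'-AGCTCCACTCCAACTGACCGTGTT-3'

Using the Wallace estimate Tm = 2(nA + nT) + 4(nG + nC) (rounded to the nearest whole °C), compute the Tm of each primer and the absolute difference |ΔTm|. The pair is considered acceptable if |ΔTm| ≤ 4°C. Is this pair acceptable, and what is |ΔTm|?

|ΔTm| = 2°C; the pair is acceptable.

Forward: A=3 T=7 G=7 C=7 → Tm = 2·10 + 4·14 = 76°C.
Reverse: A=5 T=6 G=4 C=9 → Tm = 2·11 + 4·13 = 74°C.
|ΔTm| = |76 − 74| = 2°C, ≤ 4°C.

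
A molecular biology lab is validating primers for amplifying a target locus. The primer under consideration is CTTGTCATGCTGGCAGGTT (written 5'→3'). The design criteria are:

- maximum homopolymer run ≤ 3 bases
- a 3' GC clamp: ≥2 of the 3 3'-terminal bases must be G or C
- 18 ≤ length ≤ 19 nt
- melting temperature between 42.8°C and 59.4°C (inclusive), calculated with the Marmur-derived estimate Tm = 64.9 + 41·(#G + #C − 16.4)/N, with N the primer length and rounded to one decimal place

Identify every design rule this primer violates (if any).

Fails: GC clamp.

Base counts: A=2, T=7, G=6, C=4 (length 19).
homopolymer run: longest run = 2 ✓
GC clamp: 3' end GTT has 1 G/C, need ≥2 ✗
length: length 19 ✓
Tm: Tm = 64.9 + 41·(10 − 16.4)/19 = 51.1°C ✓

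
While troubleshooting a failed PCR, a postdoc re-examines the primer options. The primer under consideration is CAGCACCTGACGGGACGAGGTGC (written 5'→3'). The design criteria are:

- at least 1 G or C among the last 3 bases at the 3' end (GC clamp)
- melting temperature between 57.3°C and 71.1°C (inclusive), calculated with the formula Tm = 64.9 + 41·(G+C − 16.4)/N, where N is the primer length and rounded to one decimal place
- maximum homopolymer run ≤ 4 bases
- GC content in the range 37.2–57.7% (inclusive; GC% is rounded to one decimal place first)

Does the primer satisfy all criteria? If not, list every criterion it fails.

Base counts: A=5, T=2, G=9, C=7 (length 23).
GC clamp: 3' end TGC has 2 G/C ✓
Tm: Tm = 64.9 + 41·(16 − 16.4)/23 = 64.2°C ✓
homopolymer run: longest run = 3 ✓
GC content: GC 16/23 = 69.6%, outside 37.2–57.7% ✗

Fails: GC content.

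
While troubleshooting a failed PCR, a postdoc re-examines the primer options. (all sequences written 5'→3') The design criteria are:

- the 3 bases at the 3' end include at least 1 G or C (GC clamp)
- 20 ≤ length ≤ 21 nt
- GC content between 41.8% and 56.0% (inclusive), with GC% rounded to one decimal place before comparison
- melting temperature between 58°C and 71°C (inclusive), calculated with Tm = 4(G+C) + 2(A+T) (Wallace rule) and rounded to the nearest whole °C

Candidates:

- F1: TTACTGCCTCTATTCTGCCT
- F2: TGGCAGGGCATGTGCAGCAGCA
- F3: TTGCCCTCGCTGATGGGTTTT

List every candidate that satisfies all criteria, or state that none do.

F1 (20 nt, A=2 T=9 G=2 C=7): 3' end CCT has 2 G/C ✓; length 20 ✓; GC 9/20 = 45.0% ✓; Tm = 2·11 + 4·9 = 58°C ✓ — passes.
F2 (22 nt, A=5 T=3 G=9 C=5): 3' end GCA has 2 G/C ✓; length 22, outside 20–21 ✗; GC 14/22 = 63.6%, outside 41.8–56.0% ✗; Tm = 2·8 + 4·14 = 72°C, outside 58–71°C ✗ — fails.
F3 (21 nt, A=1 T=9 G=6 C=5): 3' end TTT has 0 G/C, need ≥1 ✗; length 21 ✓; GC 11/21 = 52.4% ✓; Tm = 2·10 + 4·11 = 64°C ✓ — fails.

F1 only.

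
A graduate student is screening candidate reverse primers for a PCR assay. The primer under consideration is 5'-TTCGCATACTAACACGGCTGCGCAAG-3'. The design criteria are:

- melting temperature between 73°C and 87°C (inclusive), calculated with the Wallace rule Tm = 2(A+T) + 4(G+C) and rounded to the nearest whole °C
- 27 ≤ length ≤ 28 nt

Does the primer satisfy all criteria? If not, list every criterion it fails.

Fails: length.

Base counts: A=7, T=5, G=6, C=8 (length 26).
Tm: Tm = 2·12 + 4·14 = 80°C ✓
length: length 26, outside 27–28 ✗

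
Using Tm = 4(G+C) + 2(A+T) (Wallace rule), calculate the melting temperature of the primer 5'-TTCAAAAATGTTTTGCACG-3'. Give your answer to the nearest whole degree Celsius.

Base counts: A=6, T=7, G=3, C=3 (length 19).
Tm = 2·(6+7) + 4·(3+3) = 2·13 + 4·6 = 26 + 24 = 50°C.

50°C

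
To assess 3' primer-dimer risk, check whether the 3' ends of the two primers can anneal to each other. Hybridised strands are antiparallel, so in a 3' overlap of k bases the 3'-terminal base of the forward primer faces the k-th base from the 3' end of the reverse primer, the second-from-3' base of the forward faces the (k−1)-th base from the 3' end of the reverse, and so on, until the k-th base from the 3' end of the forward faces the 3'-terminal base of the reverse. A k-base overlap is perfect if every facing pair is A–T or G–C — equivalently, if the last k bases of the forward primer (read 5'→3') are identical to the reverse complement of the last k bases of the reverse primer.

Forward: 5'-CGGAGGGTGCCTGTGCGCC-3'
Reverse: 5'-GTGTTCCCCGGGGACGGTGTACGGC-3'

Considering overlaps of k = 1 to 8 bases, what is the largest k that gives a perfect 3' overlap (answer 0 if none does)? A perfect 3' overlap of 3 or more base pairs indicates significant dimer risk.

Longest perfect overlap: 3 complementary base pairs; significant dimer risk (threshold 3).

Last 8 bases (5'→3') — forward …TGTGCGCC, reverse …TGTACGGC.
Reverse complement of the reverse primer's last 8 bases: GCCGTACA; its first k bases are the reverse complement of the reverse primer's last k bases, so a perfect k-base overlap needs the forward primer's last k bases to equal them.
Comparing (forward last k vs required): k=1: C vs G ✗; k=2: CC vs GC ✗; k=3: GCC vs GCC ✓; k=4: CGCC vs GCCG ✗; k=5: GCGCC vs GCCGT ✗; k=6: TGCGCC vs GCCGTA ✗; k=7: GTGCGCC vs GCCGTAC ✗; k=8: TGTGCGCC vs GCCGTACA ✗.
Only k = 3 is perfect, so the longest perfect 3' overlap is 3.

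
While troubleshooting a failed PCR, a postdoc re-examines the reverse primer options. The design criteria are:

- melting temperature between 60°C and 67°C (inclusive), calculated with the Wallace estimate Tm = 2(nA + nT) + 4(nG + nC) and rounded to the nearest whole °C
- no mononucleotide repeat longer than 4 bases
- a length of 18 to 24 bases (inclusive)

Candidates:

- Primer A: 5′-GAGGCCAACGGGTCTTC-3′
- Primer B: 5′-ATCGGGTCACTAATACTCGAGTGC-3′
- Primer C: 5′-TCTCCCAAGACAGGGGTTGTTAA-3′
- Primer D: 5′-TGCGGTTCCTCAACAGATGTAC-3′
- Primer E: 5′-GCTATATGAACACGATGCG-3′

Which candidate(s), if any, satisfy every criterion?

Primer D only.

Primer A (17 nt, A=3 T=3 G=6 C=5): Tm = 2·6 + 4·11 = 56°C, outside 60–67°C ✗; longest run = 3 ✓; length 17, outside 18–24 ✗ — fails.
Primer B (24 nt, A=6 T=6 G=6 C=6): Tm = 2·12 + 4·12 = 72°C, outside 60–67°C ✗; longest run = 3 ✓; length 24 ✓ — fails.
Primer C (23 nt, A=6 T=6 G=6 C=5): Tm = 2·12 + 4·11 = 68°C, outside 60–67°C ✗; longest run = 4 ✓; length 23 ✓ — fails.
Primer D (22 nt, A=5 T=6 G=5 C=6): Tm = 2·11 + 4·11 = 66°C ✓; longest run = 2 ✓; length 22 ✓ — passes.
Primer E (19 nt, A=6 T=4 G=5 C=4): Tm = 2·10 + 4·9 = 56°C, outside 60–67°C ✗; longest run = 2 ✓; length 19 ✓ — fails.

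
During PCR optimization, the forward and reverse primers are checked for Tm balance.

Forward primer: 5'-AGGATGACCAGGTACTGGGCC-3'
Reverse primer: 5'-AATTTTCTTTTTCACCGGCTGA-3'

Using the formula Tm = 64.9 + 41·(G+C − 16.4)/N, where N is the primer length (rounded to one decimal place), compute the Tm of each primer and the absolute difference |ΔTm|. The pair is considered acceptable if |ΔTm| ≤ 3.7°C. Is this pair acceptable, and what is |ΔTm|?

|ΔTm| = 9.1°C; the pair is not acceptable.

Forward: G+C = 13, N = 21 → Tm = 64.9 + 41·(13 − 16.4)/21 = 58.3°C.
Reverse: G+C = 8, N = 22 → Tm = 64.9 + 41·(8 − 16.4)/22 = 49.2°C.
|ΔTm| = |58.3 − 49.2| = 9.1°C, > 3.7°C.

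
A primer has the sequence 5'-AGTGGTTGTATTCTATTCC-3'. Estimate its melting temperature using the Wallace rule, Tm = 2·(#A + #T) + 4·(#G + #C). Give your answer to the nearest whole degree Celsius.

Base counts: A=3, T=9, G=4, C=3 (length 19).
Tm = 2·(3+9) + 4·(4+3) = 2·12 + 4·7 = 24 + 28 = 52°C.

52°C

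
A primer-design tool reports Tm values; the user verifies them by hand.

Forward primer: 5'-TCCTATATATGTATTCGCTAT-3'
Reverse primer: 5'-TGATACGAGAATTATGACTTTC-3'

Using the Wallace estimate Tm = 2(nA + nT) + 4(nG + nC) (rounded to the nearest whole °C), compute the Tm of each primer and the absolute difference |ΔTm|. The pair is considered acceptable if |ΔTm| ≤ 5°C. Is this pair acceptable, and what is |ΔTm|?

Forward: A=5 T=10 G=2 C=4 → Tm = 2·15 + 4·6 = 54°C.
Reverse: A=7 T=8 G=4 C=3 → Tm = 2·15 + 4·7 = 58°C.
|ΔTm| = |54 − 58| = 4°C, ≤ 5°C.

|ΔTm| = 4°C; the pair is acceptable.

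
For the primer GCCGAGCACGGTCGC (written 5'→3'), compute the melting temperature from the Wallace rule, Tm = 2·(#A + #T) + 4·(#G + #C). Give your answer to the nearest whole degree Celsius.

Base counts: A=2, T=1, G=6, C=6 (length 15).
Tm = 2·(2+1) + 4·(6+6) = 2·3 + 4·12 = 6 + 48 = 54°C.

54°C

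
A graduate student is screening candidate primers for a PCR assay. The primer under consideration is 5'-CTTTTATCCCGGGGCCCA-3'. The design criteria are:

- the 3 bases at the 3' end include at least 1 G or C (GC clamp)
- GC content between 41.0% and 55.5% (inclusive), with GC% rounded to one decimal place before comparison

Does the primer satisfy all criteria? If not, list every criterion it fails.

Fails: GC content.

Base counts: A=2, T=5, G=4, C=7 (length 18).
GC clamp: 3' end CCA has 2 G/C ✓
GC content: GC 11/18 = 61.1%, outside 41.0–55.5% ✗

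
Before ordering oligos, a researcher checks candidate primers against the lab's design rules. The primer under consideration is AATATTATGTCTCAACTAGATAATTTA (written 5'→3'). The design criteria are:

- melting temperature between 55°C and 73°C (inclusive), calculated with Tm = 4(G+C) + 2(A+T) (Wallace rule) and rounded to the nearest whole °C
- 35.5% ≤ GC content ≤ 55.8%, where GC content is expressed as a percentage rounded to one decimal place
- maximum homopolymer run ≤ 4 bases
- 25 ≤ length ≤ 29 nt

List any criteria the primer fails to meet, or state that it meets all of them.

Fails: GC content.

Base counts: A=11, T=11, G=2, C=3 (length 27).
Tm: Tm = 2·22 + 4·5 = 64°C ✓
GC content: GC 5/27 = 18.5%, outside 35.5–55.8% ✗
homopolymer run: longest run = 3 ✓
length: length 27 ✓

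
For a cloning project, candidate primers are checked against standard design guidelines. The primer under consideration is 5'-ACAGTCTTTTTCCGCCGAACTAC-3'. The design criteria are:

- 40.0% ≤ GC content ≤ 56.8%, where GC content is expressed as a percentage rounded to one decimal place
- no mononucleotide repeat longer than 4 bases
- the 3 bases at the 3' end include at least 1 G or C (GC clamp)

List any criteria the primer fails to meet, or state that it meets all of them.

Base counts: A=5, T=7, G=3, C=8 (length 23).
GC content: GC 11/23 = 47.8% ✓
homopolymer run: longest run = 5, exceeds 4 ✗
GC clamp: 3' end TAC has 1 G/C ✓

Fails: homopolymer run.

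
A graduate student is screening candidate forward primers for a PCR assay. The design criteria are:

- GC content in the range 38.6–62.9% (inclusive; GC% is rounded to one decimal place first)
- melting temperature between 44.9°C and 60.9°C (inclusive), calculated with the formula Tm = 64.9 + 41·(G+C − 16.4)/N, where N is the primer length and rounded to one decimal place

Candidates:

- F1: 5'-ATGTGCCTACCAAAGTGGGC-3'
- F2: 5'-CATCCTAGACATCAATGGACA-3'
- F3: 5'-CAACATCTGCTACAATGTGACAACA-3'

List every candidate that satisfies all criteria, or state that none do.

F1 (20 nt, A=5 T=4 G=6 C=5): GC 11/20 = 55.0% ✓; Tm = 64.9 + 41·(11 − 16.4)/20 = 53.8°C ✓ — passes.
F2 (21 nt, A=8 T=4 G=3 C=6): GC 9/21 = 42.9% ✓; Tm = 64.9 + 41·(9 − 16.4)/21 = 50.5°C ✓ — passes.
F3 (25 nt, A=10 T=5 G=3 C=7): GC 10/25 = 40.0% ✓; Tm = 64.9 + 41·(10 − 16.4)/25 = 54.4°C ✓ — passes.

F1, F2 and F3.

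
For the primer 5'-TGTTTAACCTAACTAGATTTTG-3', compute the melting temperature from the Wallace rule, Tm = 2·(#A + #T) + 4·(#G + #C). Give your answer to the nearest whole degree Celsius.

56°C

Base counts: A=6, T=10, G=3, C=3 (length 22).
Tm = 2·(6+10) + 4·(3+3) = 2·16 + 4·6 = 32 + 24 = 56°C.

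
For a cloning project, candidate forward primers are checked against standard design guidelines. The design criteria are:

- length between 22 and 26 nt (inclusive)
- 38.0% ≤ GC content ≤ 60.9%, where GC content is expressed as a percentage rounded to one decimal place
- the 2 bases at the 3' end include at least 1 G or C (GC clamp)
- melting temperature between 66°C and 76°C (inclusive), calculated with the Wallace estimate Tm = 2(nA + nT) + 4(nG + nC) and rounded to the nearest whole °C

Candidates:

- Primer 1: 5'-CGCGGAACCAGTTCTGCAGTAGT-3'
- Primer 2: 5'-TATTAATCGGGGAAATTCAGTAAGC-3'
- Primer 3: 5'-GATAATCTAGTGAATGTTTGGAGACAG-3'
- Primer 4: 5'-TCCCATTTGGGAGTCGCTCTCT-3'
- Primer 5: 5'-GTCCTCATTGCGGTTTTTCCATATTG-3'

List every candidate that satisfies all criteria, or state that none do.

Primer 1, Primer 4 and Primer 5.

Primer 1 (23 nt, A=5 T=5 G=7 C=6): length 23 ✓; GC 13/23 = 56.5% ✓; 3' end GT has 1 G/C ✓; Tm = 2·10 + 4·13 = 72°C ✓ — passes.
Primer 2 (25 nt, A=9 T=7 G=6 C=3): length 25 ✓; GC 9/25 = 36.0%, outside 38.0–60.9% ✗; 3' end GC has 2 G/C ✓; Tm = 2·16 + 4·9 = 68°C ✓ — fails.
Primer 3 (27 nt, A=9 T=8 G=8 C=2): length 27, outside 22–26 ✗; GC 10/27 = 37.0%, outside 38.0–60.9% ✗; 3' end AG has 1 G/C ✓; Tm = 2·17 + 4·10 = 74°C ✓ — fails.
Primer 4 (22 nt, A=2 T=8 G=5 C=7): length 22 ✓; GC 12/22 = 54.5% ✓; 3' end CT has 1 G/C ✓; Tm = 2·10 + 4·12 = 68°C ✓ — passes.
Primer 5 (26 nt, A=3 T=12 G=5 C=6): length 26 ✓; GC 11/26 = 42.3% ✓; 3' end TG has 1 G/C ✓; Tm = 2·15 + 4·11 = 74°C ✓ — passes.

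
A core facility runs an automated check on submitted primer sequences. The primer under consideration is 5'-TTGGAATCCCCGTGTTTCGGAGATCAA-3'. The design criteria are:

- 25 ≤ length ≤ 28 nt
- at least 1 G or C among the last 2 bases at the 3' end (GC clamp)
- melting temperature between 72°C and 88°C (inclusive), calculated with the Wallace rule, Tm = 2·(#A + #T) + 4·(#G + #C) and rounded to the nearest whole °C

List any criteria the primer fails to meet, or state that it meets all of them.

Fails: GC clamp.

Base counts: A=6, T=8, G=7, C=6 (length 27).
length: length 27 ✓
GC clamp: 3' end AA has 0 G/C, need ≥1 ✗
Tm: Tm = 2·14 + 4·13 = 80°C ✓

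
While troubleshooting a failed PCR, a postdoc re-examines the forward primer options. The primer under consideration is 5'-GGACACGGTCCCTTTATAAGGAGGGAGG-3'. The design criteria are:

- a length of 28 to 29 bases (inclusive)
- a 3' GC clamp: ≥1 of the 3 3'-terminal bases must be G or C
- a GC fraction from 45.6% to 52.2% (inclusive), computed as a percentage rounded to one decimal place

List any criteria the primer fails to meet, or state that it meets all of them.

Fails: GC content.

Base counts: A=7, T=5, G=11, C=5 (length 28).
length: length 28 ✓
GC clamp: 3' end AGG has 2 G/C ✓
GC content: GC 16/28 = 57.1%, outside 45.6–52.2% ✗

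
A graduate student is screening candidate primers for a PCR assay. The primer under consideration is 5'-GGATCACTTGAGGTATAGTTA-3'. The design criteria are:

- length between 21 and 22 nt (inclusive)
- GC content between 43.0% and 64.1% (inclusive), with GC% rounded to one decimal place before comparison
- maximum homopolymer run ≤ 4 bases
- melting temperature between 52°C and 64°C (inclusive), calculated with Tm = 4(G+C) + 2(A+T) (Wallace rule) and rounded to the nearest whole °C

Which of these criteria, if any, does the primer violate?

Base counts: A=6, T=7, G=6, C=2 (length 21).
length: length 21 ✓
GC content: GC 8/21 = 38.1%, outside 43.0–64.1% ✗
homopolymer run: longest run = 2 ✓
Tm: Tm = 2·13 + 4·8 = 58°C ✓

Fails: GC content.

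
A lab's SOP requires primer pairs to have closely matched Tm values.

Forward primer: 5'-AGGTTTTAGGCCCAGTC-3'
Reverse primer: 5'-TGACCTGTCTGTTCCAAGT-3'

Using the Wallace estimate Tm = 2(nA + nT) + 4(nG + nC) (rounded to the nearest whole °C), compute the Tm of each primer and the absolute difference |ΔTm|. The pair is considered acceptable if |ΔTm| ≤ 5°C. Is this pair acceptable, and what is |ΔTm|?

Forward: A=3 T=5 G=5 C=4 → Tm = 2·8 + 4·9 = 52°C.
Reverse: A=3 T=7 G=4 C=5 → Tm = 2·10 + 4·9 = 56°C.
|ΔTm| = |52 − 56| = 4°C, ≤ 5°C.

|ΔTm| = 4°C; the pair is acceptable.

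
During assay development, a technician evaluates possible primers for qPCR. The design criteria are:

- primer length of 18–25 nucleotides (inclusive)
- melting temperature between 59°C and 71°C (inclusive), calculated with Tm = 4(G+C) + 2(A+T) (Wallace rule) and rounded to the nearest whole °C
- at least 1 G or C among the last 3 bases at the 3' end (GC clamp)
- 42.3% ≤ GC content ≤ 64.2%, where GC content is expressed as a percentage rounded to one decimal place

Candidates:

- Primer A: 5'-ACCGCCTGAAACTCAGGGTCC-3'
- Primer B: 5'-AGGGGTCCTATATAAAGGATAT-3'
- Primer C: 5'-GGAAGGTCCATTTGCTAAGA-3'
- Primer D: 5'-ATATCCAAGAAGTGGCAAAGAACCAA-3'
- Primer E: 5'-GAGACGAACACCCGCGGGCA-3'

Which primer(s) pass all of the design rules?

Primer A only.

Primer A (21 nt, A=5 T=3 G=5 C=8): length 21 ✓; Tm = 2·8 + 4·13 = 68°C ✓; 3' end TCC has 2 G/C ✓; GC 13/21 = 61.9% ✓ — passes.
Primer B (22 nt, A=8 T=6 G=6 C=2): length 22 ✓; Tm = 2·14 + 4·8 = 60°C ✓; 3' end TAT has 0 G/C, need ≥1 ✗; GC 8/22 = 36.4%, outside 42.3–64.2% ✗ — fails.
Primer C (20 nt, A=6 T=5 G=6 C=3): length 20 ✓; Tm = 2·11 + 4·9 = 58°C, outside 59–71°C ✗; 3' end AGA has 1 G/C ✓; GC 9/20 = 45.0% ✓ — fails.
Primer D (26 nt, A=13 T=3 G=5 C=5): length 26, outside 18–25 ✗; Tm = 2·16 + 4·10 = 72°C, outside 59–71°C ✗; 3' end CAA has 1 G/C ✓; GC 10/26 = 38.5%, outside 42.3–64.2% ✗ — fails.
Primer E (20 nt, A=6 T=0 G=7 C=7): length 20 ✓; Tm = 2·6 + 4·14 = 68°C ✓; 3' end GCA has 2 G/C ✓; GC 14/20 = 70.0%, outside 42.3–64.2% ✗ — fails.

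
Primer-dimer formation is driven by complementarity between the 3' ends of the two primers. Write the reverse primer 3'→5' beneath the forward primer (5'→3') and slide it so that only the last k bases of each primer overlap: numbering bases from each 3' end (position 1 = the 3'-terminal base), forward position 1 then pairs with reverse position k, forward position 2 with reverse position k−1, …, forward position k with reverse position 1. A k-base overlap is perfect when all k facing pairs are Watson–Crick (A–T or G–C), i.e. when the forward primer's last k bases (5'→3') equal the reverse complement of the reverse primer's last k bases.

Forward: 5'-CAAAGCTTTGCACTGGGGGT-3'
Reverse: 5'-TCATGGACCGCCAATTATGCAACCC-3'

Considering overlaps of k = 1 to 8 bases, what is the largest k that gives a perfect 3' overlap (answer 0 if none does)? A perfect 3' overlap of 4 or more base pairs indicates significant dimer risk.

Longest perfect overlap: 4 complementary base pairs; significant dimer risk (threshold 4).

Last 8 bases (5'→3') — forward …CTGGGGGT, reverse …TGCAACCC.
Reverse complement of the reverse primer's last 8 bases: GGGTTGCA; its first k bases are the reverse complement of the reverse primer's last k bases, so a perfect k-base overlap needs the forward primer's last k bases to equal them.
Comparing (forward last k vs required): k=1: T vs G ✗; k=2: GT vs GG ✗; k=3: GGT vs GGG ✗; k=4: GGGT vs GGGT ✓; k=5: GGGGT vs GGGTT ✗; k=6: GGGGGT vs GGGTTG ✗; k=7: TGGGGGT vs GGGTTGC ✗; k=8: CTGGGGGT vs GGGTTGCA ✗.
Only k = 4 is perfect, so the longest perfect 3' overlap is 4.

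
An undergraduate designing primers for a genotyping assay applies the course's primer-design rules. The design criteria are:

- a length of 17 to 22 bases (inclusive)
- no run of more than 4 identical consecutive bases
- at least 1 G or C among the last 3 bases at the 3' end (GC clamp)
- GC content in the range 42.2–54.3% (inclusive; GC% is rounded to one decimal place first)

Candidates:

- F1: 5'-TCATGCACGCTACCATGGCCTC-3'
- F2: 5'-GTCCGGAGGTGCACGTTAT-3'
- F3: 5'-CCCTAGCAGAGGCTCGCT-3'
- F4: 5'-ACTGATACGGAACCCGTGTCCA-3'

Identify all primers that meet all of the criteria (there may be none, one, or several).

None of the candidates satisfy all criteria.

F1 (22 nt, A=4 T=5 G=4 C=9): length 22 ✓; longest run = 2 ✓; 3' end CTC has 2 G/C ✓; GC 13/22 = 59.1%, outside 42.2–54.3% ✗ — fails.
F2 (19 nt, A=3 T=5 G=7 C=4): length 19 ✓; longest run = 2 ✓; 3' end TAT has 0 G/C, need ≥1 ✗; GC 11/19 = 57.9%, outside 42.2–54.3% ✗ — fails.
F3 (18 nt, A=3 T=3 G=5 C=7): length 18 ✓; longest run = 3 ✓; 3' end GCT has 2 G/C ✓; GC 12/18 = 66.7%, outside 42.2–54.3% ✗ — fails.
F4 (22 nt, A=6 T=4 G=5 C=7): length 22 ✓; longest run = 3 ✓; 3' end CCA has 2 G/C ✓; GC 12/22 = 54.5%, outside 42.2–54.3% ✗ — fails.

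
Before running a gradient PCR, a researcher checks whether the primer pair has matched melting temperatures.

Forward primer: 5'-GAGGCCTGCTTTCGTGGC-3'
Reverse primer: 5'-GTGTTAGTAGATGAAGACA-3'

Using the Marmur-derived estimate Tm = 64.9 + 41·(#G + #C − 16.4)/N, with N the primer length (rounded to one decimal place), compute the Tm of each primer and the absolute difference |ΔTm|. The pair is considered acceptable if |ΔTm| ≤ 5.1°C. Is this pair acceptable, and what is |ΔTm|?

Forward: G+C = 12, N = 18 → Tm = 64.9 + 41·(12 − 16.4)/18 = 54.9°C.
Reverse: G+C = 7, N = 19 → Tm = 64.9 + 41·(7 − 16.4)/19 = 44.6°C.
|ΔTm| = |54.9 − 44.6| = 10.3°C, > 5.1°C.

|ΔTm| = 10.3°C; the pair is not acceptable.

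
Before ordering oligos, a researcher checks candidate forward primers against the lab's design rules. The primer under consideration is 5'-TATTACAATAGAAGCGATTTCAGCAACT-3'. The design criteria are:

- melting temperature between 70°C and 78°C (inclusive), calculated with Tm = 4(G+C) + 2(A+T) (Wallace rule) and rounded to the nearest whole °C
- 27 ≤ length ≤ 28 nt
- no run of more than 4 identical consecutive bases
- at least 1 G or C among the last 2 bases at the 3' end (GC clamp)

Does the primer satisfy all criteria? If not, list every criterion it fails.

Base counts: A=11, T=8, G=4, C=5 (length 28).
Tm: Tm = 2·19 + 4·9 = 74°C ✓
length: length 28 ✓
homopolymer run: longest run = 3 ✓
GC clamp: 3' end CT has 1 G/C ✓

Meets all criteria.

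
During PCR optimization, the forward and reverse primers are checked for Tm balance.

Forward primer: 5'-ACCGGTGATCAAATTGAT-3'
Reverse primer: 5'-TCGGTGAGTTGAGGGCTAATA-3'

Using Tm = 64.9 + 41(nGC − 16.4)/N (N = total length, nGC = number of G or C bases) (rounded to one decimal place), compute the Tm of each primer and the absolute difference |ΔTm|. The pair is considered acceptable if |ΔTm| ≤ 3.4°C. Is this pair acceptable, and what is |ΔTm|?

Forward: G+C = 7, N = 18 → Tm = 64.9 + 41·(7 − 16.4)/18 = 43.5°C.
Reverse: G+C = 10, N = 21 → Tm = 64.9 + 41·(10 − 16.4)/21 = 52.4°C.
|ΔTm| = |43.5 − 52.4| = 8.9°C, > 3.4°C.

|ΔTm| = 8.9°C; the pair is not acceptable.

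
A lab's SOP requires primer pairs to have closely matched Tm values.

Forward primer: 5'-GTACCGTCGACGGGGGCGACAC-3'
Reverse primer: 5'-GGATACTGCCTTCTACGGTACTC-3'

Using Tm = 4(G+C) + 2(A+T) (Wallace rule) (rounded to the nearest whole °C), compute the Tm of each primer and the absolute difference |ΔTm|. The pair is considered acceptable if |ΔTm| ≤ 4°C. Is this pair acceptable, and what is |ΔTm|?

Forward: A=4 T=2 G=9 C=7 → Tm = 2·6 + 4·16 = 76°C.
Reverse: A=4 T=7 G=5 C=7 → Tm = 2·11 + 4·12 = 70°C.
|ΔTm| = |76 − 70| = 6°C, > 4°C.

|ΔTm| = 6°C; the pair is not acceptable.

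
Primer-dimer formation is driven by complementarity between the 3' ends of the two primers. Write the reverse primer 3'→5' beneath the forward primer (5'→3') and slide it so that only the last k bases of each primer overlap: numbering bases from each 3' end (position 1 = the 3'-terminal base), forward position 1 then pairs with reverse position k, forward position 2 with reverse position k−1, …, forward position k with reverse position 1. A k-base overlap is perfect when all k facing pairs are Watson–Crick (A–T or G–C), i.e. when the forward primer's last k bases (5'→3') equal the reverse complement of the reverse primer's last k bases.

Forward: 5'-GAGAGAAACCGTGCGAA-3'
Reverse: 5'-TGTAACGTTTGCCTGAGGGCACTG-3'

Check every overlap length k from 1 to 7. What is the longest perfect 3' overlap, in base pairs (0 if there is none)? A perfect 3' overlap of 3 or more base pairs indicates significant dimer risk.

Longest perfect overlap: 0 complementary base pairs; below the dimer-risk threshold (threshold 3).

Last 7 bases (5'→3') — forward …GTGCGAA, reverse …GGCACTG.
Reverse complement of the reverse primer's last 7 bases: CAGTGCC; its first k bases are the reverse complement of the reverse primer's last k bases, so a perfect k-base overlap needs the forward primer's last k bases to equal them.
Comparing (forward last k vs required): k=1: A vs C ✗; k=2: AA vs CA ✗; k=3: GAA vs CAG ✗; k=4: CGAA vs CAGT ✗; k=5: GCGAA vs CAGTG ✗; k=6: TGCGAA vs CAGTGC ✗; k=7: GTGCGAA vs CAGTGCC ✗.
No overlap length from 1 to 7 is perfect, so the longest perfect 3' overlap is 0.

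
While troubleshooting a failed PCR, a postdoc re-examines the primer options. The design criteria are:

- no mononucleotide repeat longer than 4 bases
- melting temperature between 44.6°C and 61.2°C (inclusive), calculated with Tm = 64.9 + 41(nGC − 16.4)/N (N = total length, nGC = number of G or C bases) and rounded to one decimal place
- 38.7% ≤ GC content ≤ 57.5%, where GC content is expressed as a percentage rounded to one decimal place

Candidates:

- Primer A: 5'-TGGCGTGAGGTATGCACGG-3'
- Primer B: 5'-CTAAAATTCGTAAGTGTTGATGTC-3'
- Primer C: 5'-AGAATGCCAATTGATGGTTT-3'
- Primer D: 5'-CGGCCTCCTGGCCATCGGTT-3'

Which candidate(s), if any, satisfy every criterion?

Primer A (19 nt, A=3 T=4 G=9 C=3): longest run = 2 ✓; Tm = 64.9 + 41·(12 − 16.4)/19 = 55.4°C ✓; GC 12/19 = 63.2%, outside 38.7–57.5% ✗ — fails.
Primer B (24 nt, A=7 T=9 G=5 C=3): longest run = 4 ✓; Tm = 64.9 + 41·(8 − 16.4)/24 = 50.6°C ✓; GC 8/24 = 33.3%, outside 38.7–57.5% ✗ — fails.
Primer C (20 nt, A=6 T=7 G=5 C=2): longest run = 3 ✓; Tm = 64.9 + 41·(7 − 16.4)/20 = 45.6°C ✓; GC 7/20 = 35.0%, outside 38.7–57.5% ✗ — fails.
Primer D (20 nt, A=1 T=5 G=6 C=8): longest run = 2 ✓; Tm = 64.9 + 41·(14 − 16.4)/20 = 60.0°C ✓; GC 14/20 = 70.0%, outside 38.7–57.5% ✗ — fails.

None of the candidates satisfy all criteria.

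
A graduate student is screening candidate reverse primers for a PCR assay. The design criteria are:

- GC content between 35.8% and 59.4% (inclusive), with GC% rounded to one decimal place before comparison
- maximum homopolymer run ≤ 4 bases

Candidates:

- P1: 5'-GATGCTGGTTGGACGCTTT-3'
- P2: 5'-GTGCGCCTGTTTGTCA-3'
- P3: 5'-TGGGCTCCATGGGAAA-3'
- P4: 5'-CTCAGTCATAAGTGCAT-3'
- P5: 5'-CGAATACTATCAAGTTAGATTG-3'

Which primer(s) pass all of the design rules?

P1 (19 nt, A=2 T=7 G=7 C=3): GC 10/19 = 52.6% ✓; longest run = 3 ✓ — passes.
P2 (16 nt, A=1 T=6 G=5 C=4): GC 9/16 = 56.3% ✓; longest run = 3 ✓ — passes.
P3 (16 nt, A=4 T=3 G=6 C=3): GC 9/16 = 56.3% ✓; longest run = 3 ✓ — passes.
P4 (17 nt, A=5 T=5 G=3 C=4): GC 7/17 = 41.2% ✓; longest run = 2 ✓ — passes.
P5 (22 nt, A=8 T=7 G=4 C=3): GC 7/22 = 31.8%, outside 35.8–59.4% ✗; longest run = 2 ✓ — fails.

P1, P2, P3 and P4.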